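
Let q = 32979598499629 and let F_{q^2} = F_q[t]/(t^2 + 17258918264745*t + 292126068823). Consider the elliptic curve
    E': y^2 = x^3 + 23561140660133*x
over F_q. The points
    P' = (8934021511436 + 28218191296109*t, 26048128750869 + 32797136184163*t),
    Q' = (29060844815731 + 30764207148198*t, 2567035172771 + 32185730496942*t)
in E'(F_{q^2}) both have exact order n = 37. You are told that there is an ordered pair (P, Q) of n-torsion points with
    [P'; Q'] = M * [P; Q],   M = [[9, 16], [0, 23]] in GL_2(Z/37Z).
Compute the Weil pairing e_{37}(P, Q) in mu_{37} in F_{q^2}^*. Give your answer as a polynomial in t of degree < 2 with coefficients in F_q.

Since e_{37}(P,P)=e_{37}(Q,Q)=1 and e_{37}(Q,P)=e_{37}(P,Q)^{-1}, expanding e_{37}(9*P + 16*Q,23*Q) leaves e(P,Q)^det(M).
det(M) mod 37 = 22; its inverse in (Z/37)^* is 32 (check: 22*32 mod 37 = 1).
Double-and-add over 100101: 6-1 doublings, 3-1 additions; each step l_{T,T}/v_{2T} or l_{T,P'}/v at Q'+S for random S.
The quotient is 11059939429581 + 11505257187544*t.
(11059939429581 + 11505257187544*t)^{32} mod (32979598499629,f) = 20174344494635 + 14892171756617*t.

20174344494635 + 14892171756617*t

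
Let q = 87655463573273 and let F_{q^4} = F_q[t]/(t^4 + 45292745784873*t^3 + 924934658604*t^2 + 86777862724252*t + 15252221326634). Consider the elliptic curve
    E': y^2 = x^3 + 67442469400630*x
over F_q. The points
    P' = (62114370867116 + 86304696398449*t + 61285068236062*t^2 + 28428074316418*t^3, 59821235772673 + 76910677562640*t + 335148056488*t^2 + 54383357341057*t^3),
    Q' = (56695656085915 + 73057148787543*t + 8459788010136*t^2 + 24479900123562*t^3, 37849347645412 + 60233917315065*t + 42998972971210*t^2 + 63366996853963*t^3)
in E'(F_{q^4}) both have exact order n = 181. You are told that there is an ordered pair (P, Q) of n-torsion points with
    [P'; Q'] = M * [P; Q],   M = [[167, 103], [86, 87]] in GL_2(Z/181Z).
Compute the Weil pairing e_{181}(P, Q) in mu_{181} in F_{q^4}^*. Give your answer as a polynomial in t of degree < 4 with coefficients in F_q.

e_{181}(aP+bQ,cP+dQ) = e_{181}(P,Q)^(ad-bc); with (a,b,c,d)=(167,103,86,87) this gives the det-181 law.
So e_{181}(P,Q) = e_{181}(P',Q')^{178}, since 60*178 = 1 mod 181.
8-bit Miller (10110101) on E'/F_{87655463573273} with a'=67442469400630, b'=0: accumulate tangent/chord ratios at Q'+S and P'+S'.
Result: e(P',Q') = 74679204956068 + 16964467024020*t + 28101126433358*t^2 + 37056627265647*t^3.
Thus e_{181}(P,Q) = 38771069622346 + 82564076809385*t + 70193090264284*t^2 + 68138051594525*t^3.

38771069622346 + 82564076809385*t + 70193090264284*t^2 + 68138051594525*t^3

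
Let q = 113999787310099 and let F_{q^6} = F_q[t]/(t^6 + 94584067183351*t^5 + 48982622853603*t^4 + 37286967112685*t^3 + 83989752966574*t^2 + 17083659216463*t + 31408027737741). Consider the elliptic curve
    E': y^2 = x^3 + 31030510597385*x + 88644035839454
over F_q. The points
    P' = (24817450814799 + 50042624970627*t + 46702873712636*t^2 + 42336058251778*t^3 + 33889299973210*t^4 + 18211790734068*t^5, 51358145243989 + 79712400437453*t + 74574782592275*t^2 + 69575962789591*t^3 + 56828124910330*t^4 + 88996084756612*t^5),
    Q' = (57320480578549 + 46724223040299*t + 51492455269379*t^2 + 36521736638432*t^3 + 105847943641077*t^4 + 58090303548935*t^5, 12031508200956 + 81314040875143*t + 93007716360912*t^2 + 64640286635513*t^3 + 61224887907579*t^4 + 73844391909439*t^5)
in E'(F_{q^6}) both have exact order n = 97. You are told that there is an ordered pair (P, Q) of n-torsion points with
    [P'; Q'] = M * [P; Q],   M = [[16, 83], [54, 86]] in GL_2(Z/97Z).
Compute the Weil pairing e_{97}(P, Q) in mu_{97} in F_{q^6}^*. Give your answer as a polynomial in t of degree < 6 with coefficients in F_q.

76656794395406 + 111195250734199*t + 62809392714168*t^2 + 58782142864632*t^3 + 98708516554578*t^4 + 38059614535518*t^5

Alternating bilinearity on E[97] (values in mu_{97} in F_{113999787310099^6}) gives e(P',Q') = e(P,Q)^det(M).
det(M) mod 97 = 95; its inverse in (Z/97)^* is 48 (check: 95*48 mod 97 = 1).
n = 97 = (1100001)_2 (7 bits, wt 3); accumulate f_{97,P'}(Q'+S)/f_{97,P'}(S) along the 6-step ladder.
Miller gives e_{97}(P',Q') = 105455626075738 + 42992520472322*t + 43226748233233*t^2 + 34560696654820*t^3 + 56677163439056*t^4 + 112198997052529*t^5 in F_{113999787310099^6}.
Finally e_{97}(P,Q) = 76656794395406 + 111195250734199*t + 62809392714168*t^2 + 58782142864632*t^3 + 98708516554578*t^4 + 38059614535518*t^5.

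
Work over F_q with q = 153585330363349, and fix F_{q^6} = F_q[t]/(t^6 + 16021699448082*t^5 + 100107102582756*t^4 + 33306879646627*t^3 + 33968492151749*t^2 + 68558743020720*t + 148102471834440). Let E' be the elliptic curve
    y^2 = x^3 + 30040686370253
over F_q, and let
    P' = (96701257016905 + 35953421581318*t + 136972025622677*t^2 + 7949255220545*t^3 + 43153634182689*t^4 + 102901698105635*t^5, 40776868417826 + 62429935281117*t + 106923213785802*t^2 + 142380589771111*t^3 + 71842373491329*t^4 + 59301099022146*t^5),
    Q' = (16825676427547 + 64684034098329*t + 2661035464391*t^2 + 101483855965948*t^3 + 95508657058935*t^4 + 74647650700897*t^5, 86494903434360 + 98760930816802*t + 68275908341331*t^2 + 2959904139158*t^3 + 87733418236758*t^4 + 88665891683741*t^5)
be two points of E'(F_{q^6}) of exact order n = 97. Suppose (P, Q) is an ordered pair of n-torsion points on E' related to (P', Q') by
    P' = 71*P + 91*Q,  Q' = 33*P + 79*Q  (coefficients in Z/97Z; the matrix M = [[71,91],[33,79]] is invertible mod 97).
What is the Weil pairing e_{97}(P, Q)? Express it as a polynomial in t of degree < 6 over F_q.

135912523243203 + 57891703200896*t + 115036031661125*t^2 + 106977217625933*t^3 + 116633281872189*t^4 + 39531452791199*t^5

The 97-Weil pairing on E[97] over F_{153585330363349} is alternating-bilinear: e_{97}(P',Q') = e_{97}(P,Q)^det(M).
So e_{97}(P,Q) = e_{97}(P',Q')^{82}, since 84*82 = 1 mod 97.
n = 97 = (1100001)_2 (7 bits, wt 3); accumulate f_{97,P'}(Q'+S)/f_{97,P'}(S) along the 6-step ladder.
Miller gives e_{97}(P',Q') = 79034182673820 + 20311988850393*t + 91192688737165*t^2 + 26193535267322*t^3 + 108897755435904*t^4 + 86253254413821*t^5 in F_{153585330363349^6}.
e_{97}(P,Q) = (79034182673820 + 20311988850393*t + 91192688737165*t^2 + 26193535267322*t^3 + 108897755435904*t^4 + 86253254413821*t^5)^{82} = 135912523243203 + 57891703200896*t + 115036031661125*t^2 + 106977217625933*t^3 + 116633281872189*t^4 + 39531452791199*t^5.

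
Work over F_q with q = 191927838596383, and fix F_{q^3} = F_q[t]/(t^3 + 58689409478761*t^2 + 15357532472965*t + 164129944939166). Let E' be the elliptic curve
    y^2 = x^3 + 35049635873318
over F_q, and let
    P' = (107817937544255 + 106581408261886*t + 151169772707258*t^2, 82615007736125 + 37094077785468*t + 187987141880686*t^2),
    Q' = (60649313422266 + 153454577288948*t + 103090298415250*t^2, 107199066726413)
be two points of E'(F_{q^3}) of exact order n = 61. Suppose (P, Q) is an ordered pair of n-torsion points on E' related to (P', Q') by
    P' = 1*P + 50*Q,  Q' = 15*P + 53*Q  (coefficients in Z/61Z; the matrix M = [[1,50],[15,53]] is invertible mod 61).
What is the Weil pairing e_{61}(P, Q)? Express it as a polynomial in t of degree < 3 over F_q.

Since e_{61}(P,P)=e_{61}(Q,Q)=1 and e_{61}(Q,P)=e_{61}(P,Q)^{-1}, expanding e_{61}(1*P + 50*Q,15*P + 53*Q) leaves e(P,Q)^det(M).
det M = 1*53 - 50*15 = -697 = 35 (mod 61); 35^{-1} = 7 (mod 61).
6-bit Miller (111101) on E'/F_{191927838596383} with a'=0, b'=35049635873318: accumulate tangent/chord ratios at Q'+S and P'+S'.
Miller gives e_{61}(P',Q') = 58057836228905 + 83186891037964*t + 132263011083416*t^2 in F_{191927838596383^3}.
(58057836228905 + 83186891037964*t + 132263011083416*t^2)^{7} mod (191927838596383,f) = 173230720161798 + 50159156297822*t + 137355095492010*t^2.

173230720161798 + 50159156297822*t + 137355095492010*t^2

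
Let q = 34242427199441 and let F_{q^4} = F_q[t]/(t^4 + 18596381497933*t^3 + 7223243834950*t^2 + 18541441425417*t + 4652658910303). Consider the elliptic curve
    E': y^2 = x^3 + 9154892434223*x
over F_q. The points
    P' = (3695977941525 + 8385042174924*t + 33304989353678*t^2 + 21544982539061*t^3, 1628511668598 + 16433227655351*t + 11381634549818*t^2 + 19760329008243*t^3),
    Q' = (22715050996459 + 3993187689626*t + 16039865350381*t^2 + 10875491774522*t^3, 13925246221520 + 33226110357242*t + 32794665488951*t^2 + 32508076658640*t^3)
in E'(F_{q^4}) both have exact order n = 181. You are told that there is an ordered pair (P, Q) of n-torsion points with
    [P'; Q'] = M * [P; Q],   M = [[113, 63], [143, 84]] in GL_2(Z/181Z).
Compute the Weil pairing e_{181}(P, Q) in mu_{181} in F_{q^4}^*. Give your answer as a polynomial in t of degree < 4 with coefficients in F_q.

18380051566235 + 1653648265817*t + 13010415940550*t^2 + 15404530739952*t^3

e_{181} is bilinear + alternating on E[181], so e_{181}(113*P + 63*Q, 143*P + 84*Q) = e_{181}(P,Q)^(113*84-63*143).
Hence e(P,Q) = e(P',Q')^{3} where 3 = 121^{-1} mod 181.
n = 181 = (10110101)_2 (8 bits, wt 5); accumulate f_{181,P'}(Q'+S)/f_{181,P'}(S) along the 7-step ladder.
Miller gives e_{181}(P',Q') = 14253079257436 + 3807596346212*t + 7429355494083*t^2 + 18830893267158*t^3 in F_{34242427199441^4}.
(14253079257436 + 3807596346212*t + 7429355494083*t^2 + 18830893267158*t^3)^{3} mod (34242427199441,f) = 18380051566235 + 1653648265817*t + 13010415940550*t^2 + 15404530739952*t^3.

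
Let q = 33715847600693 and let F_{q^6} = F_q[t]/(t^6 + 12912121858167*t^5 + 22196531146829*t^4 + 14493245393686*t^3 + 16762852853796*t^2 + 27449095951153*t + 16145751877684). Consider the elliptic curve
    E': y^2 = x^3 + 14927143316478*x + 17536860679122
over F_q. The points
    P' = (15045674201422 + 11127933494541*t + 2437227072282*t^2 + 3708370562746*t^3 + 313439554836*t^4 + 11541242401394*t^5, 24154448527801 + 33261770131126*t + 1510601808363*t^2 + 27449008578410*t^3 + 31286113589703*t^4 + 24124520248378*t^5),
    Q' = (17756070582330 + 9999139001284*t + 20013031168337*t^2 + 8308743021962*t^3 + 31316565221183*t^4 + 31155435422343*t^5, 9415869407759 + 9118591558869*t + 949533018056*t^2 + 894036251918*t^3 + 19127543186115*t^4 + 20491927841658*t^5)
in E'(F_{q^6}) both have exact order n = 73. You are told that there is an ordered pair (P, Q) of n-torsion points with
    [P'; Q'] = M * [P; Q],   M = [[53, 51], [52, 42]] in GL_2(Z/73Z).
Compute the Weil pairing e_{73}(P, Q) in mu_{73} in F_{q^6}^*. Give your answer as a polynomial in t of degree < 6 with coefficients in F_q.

15036076709533 + 33530400478928*t + 11937499024161*t^2 + 19714735327800*t^3 + 14950576405924*t^4 + 21581600991219*t^5

Alternating bilinearity on E[73] (values in mu_{73} in F_{33715847600693^6}) gives e(P',Q') = e(P,Q)^det(M).
det M = 53*42 - 51*52 = -426 = 12 (mod 73); 12^{-1} = 67 (mod 73).
n = 73 = (1001001)_2 (7 bits, wt 3); accumulate f_{73,P'}(Q'+S)/f_{73,P'}(S) along the 6-step ladder.
e_{73}(P',Q') = 6059509032029 + 33247044213862*t + 6702733745642*t^2 + 7020748919077*t^3 + 30955271629815*t^4 + 22003208158421*t^5.
(6059509032029 + 33247044213862*t + 6702733745642*t^2 + 7020748919077*t^3 + 30955271629815*t^4 + 22003208158421*t^5)^{67} mod (33715847600693,f) = 15036076709533 + 33530400478928*t + 11937499024161*t^2 + 19714735327800*t^3 + 14950576405924*t^4 + 21581600991219*t^5.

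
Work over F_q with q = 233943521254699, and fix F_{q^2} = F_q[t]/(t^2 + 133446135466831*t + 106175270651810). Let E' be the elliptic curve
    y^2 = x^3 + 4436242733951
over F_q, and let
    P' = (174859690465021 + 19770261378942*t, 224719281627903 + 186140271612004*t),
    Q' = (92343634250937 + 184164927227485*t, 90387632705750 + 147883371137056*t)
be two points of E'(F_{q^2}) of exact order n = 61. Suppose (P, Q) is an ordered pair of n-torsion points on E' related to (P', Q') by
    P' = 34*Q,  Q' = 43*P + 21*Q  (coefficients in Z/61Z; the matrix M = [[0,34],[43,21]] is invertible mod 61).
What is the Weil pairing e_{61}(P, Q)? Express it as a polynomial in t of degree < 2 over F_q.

e_{61} is bilinear + alternating on E[61], so e_{61}(34*Q, 43*P + 21*Q) = e_{61}(P,Q)^(0*21-34*43).
det(M) mod 61 = 2; its inverse in (Z/61)^* is 31 (check: 2*31 mod 61 = 1).
6-bit Miller (111101) on E'/F_{233943521254699} with a'=0, b'=4436242733951: accumulate tangent/chord ratios at Q'+S and P'+S'.
e_{61}(P',Q') = 51401063570213 + 164855270940525*t.
Thus e_{61}(P,Q) = 142505240300686 + 118876139297033*t.

142505240300686 + 118876139297033*t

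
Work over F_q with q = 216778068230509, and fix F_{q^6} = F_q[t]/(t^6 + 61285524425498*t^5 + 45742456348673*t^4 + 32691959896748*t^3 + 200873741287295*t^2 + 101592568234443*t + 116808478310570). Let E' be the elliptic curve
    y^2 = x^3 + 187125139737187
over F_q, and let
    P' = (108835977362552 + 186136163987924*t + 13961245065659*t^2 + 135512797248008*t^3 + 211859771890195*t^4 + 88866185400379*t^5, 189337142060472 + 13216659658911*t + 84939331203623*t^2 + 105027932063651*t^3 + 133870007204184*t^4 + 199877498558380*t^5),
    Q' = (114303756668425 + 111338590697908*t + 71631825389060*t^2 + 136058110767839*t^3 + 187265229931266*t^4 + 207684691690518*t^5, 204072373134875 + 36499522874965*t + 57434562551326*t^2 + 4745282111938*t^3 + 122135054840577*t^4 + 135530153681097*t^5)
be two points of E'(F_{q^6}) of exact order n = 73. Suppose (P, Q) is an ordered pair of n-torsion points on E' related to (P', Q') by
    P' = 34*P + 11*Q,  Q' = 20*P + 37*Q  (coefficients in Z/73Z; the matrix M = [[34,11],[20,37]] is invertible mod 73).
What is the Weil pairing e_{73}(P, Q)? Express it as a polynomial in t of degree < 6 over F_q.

Alternating bilinearity on E[73] (values in mu_{73} in F_{216778068230509^6}) gives e(P',Q') = e(P,Q)^det(M).
So e_{73}(P,Q) = e_{73}(P',Q')^{32}, since 16*32 = 1 mod 73.
Miller loop for e_{73} over F_{216778068230509^6}: bits of 73 = 1001001; 6 double steps + 2 add steps, l/v at each.
The quotient is 156858877611781 + 24412401339849*t + 205718683404338*t^2 + 35539947621348*t^3 + 42872417745996*t^4 + 201047526024853*t^5.
Finally e_{73}(P,Q) = 55502869685825 + 110309671411457*t + 10613013488093*t^2 + 211179528418714*t^3 + 167431277795598*t^4 + 41909095264514*t^5.

55502869685825 + 110309671411457*t + 10613013488093*t^2 + 211179528418714*t^3 + 167431277795598*t^4 + 41909095264514*t^5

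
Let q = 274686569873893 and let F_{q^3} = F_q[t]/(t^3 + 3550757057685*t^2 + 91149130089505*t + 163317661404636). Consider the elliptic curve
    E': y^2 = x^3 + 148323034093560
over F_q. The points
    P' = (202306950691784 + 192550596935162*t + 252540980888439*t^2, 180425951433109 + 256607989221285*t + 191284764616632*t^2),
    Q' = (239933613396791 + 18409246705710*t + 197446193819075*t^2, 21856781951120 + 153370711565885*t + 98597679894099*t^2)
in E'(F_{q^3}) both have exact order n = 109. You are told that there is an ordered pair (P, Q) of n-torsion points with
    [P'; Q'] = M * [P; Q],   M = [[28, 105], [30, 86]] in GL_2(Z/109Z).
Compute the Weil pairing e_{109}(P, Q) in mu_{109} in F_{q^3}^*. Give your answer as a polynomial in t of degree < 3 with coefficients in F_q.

The 109-Weil pairing on E[109] over F_{274686569873893} is alternating-bilinear: e_{109}(P',Q') = e_{109}(P,Q)^det(M).
28*86 - 105*30 = -742; reduced mod 109: det = 21, inverse 26.
Build f_{109,P'} and f_{109,Q'} via the 7-bit ladder of 109=1101101_2; evaluate at shifted divisors; quotient in F_{274686569873893^3}.
Result: e(P',Q') = 43798749675358 + 65323281540566*t + 79759595675484*t^2.
(43798749675358 + 65323281540566*t + 79759595675484*t^2)^{26} mod (274686569873893,f) = 165792015288429 + 127815842080389*t + 173604014217708*t^2.

165792015288429 + 127815842080389*t + 173604014217708*t^2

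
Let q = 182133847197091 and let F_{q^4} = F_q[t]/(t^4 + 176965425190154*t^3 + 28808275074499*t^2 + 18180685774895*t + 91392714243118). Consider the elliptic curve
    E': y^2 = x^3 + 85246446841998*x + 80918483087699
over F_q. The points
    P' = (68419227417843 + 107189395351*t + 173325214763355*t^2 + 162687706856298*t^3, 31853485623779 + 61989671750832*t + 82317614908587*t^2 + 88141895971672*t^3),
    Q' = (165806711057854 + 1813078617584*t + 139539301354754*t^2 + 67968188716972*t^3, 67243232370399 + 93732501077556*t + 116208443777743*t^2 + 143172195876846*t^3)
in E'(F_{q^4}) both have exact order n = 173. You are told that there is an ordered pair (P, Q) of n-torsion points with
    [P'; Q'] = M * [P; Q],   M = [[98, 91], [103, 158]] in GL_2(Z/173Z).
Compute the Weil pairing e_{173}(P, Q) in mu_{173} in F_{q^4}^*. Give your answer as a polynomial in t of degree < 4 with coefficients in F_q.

The 173-Weil pairing on E[173] over F_{182133847197091} is alternating-bilinear: e_{173}(P',Q') = e_{173}(P,Q)^det(M).
det M = 98*158 - 91*103 = 6111 = 56 (mod 173); 56^{-1} = 34 (mod 173).
Miller loop for e_{173} over F_{182133847197091^4}: bits of 173 = 10101101; 7 double steps + 4 add steps, l/v at each.
f_P(D_Q)/f_Q(D_P) = 113272937785982 + 175542070328729*t + 180763451792553*t^2 + 97928800389663*t^3.
e_{173}(P,Q) = (113272937785982 + 175542070328729*t + 180763451792553*t^2 + 97928800389663*t^3)^{34} = 156244519801790 + 101440107579281*t + 89298391432093*t^2 + 46897196562959*t^3.

156244519801790 + 101440107579281*t + 89298391432093*t^2 + 46897196562959*t^3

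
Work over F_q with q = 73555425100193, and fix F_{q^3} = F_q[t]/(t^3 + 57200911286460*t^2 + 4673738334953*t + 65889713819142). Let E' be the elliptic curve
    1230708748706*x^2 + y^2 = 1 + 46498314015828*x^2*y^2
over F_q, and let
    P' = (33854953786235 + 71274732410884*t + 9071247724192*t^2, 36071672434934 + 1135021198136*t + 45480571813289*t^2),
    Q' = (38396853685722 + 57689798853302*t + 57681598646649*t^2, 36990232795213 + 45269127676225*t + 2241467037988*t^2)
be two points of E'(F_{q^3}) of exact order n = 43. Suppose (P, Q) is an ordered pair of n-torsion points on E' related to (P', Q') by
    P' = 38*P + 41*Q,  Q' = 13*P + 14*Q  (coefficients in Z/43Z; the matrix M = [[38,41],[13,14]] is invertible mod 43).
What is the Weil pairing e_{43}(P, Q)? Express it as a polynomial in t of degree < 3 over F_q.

Under M = [[38,41],[13,14]] in GL_2(Z/43), e_{43}(P',Q') = e_{43}(P,Q)^(38*14-41*13 mod 43).
So e_{43}(P,Q) = e_{43}(P',Q')^{42}, since 42*42 = 1 mod 43.
Edwards a_E,d_E -> Montgomery A=55208885494471,B=68157888849684 -> Weierstrass 31874829634333,57801415718950 via alpha=32473312160820,beta=25460811233316.
Double-and-add over 101011: 6-1 doublings, 4-1 additions; each step l_{T,T}/v_{2T} or l_{T,P'}/v at Q'+S for random S.
So e_{43}(P',Q') = 34716190815093 + 49423127951120*t + 44499318406123*t^2.
Hence e(P,Q) = 33563251551699 + 41922857323007*t + 4308367942538*t^2 in F_{73555425100193^3}^*.

33563251551699 + 41922857323007*t + 4308367942538*t^2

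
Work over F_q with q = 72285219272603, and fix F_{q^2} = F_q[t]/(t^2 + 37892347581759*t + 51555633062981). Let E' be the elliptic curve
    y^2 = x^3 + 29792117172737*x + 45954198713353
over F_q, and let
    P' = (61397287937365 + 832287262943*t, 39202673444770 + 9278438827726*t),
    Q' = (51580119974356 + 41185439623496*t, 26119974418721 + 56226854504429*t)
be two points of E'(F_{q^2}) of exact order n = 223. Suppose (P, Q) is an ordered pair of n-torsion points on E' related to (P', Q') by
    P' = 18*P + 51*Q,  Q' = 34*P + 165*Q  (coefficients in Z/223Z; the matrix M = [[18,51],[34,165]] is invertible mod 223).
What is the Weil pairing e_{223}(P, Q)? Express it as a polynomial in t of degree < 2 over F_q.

71052252860493 + 8327230685800*t

e_{223} is bilinear + alternating on E[223], so e_{223}(18*P + 51*Q, 34*P + 165*Q) = e_{223}(P,Q)^(18*165-51*34).
Hence e(P,Q) = e(P',Q')^{94} where 94 = 121^{-1} mod 223.
8-bit Miller (11011111) on E'/F_{72285219272603} with a'=29792117172737, b'=45954198713353: accumulate tangent/chord ratios at Q'+S and P'+S'.
So e_{223}(P',Q') = 20139947524566 + 44931827025065*t.
Hence e(P,Q) = 71052252860493 + 8327230685800*t in F_{72285219272603^2}^*.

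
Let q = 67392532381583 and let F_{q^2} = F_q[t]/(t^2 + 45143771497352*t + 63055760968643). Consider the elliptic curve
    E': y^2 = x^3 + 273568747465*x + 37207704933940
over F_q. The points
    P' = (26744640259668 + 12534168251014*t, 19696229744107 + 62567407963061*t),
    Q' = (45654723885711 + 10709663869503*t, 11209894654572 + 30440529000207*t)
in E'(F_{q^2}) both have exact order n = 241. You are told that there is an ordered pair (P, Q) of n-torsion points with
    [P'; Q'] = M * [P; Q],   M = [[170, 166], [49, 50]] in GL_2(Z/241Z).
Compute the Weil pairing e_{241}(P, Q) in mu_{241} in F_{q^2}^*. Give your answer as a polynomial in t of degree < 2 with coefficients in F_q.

3802461682879 + 11681158793003*t

The 241-Weil pairing on E[241] over F_{67392532381583} is alternating-bilinear: e_{241}(P',Q') = e_{241}(P,Q)^det(M).
det M = 170*50 - 166*49 = 366 = 125 (mod 241); 125^{-1} = 27 (mod 241).
Miller loop for e_{241} over F_{67392532381583^2}: bits of 241 = 11110001; 7 double steps + 4 add steps, l/v at each.
Miller gives e_{241}(P',Q') = 24969260610067 + 687537800621*t in F_{67392532381583^2}.
Thus e_{241}(P,Q) = 3802461682879 + 11681158793003*t.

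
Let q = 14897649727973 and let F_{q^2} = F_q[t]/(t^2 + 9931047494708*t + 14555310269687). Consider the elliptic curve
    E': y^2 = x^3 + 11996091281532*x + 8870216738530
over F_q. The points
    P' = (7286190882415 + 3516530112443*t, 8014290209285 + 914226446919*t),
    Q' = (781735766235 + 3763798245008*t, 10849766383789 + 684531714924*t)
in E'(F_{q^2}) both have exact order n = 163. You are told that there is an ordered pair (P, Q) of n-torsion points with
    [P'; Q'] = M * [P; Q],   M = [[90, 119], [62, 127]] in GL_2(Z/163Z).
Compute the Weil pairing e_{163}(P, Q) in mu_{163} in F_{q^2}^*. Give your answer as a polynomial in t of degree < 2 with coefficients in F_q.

Alternating bilinearity on E[163] (values in mu_{163} in F_{14897649727973^2}) gives e(P',Q') = e(P,Q)^det(M).
det(M) mod 163 = 140; its inverse in (Z/163)^* is 85 (check: 140*85 mod 163 = 1).
n = 163 = (10100011)_2 (8 bits, wt 4); accumulate f_{163,P'}(Q'+S)/f_{163,P'}(S) along the 7-step ladder.
The quotient is 11903757474043 + 11591681668402*t.
Thus e_{163}(P,Q) = 10217187577791 + 9231663084462*t.

10217187577791 + 9231663084462*t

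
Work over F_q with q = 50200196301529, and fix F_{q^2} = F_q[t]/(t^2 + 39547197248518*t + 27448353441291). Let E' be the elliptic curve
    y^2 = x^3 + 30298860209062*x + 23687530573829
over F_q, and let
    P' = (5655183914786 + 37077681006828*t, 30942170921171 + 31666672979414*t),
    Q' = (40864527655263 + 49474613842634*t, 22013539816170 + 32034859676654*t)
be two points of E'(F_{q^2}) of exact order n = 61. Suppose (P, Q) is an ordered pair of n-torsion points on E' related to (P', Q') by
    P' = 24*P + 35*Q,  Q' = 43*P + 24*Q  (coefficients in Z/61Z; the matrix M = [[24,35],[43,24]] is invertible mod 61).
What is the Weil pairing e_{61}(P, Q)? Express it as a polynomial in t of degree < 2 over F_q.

e_{61}(aP+bQ,cP+dQ) = e_{61}(P,Q)^(ad-bc); with (a,b,c,d)=(24,35,43,24) this gives the det-61 law.
Inverting 47 mod 61: 13. Thus e_{61}(P,Q) = e(P',Q')^{13}.
n = 61 = (111101)_2 (6 bits, wt 5); accumulate f_{61,P'}(Q'+S)/f_{61,P'}(S) along the 5-step ladder.
So e_{61}(P',Q') = 30788466018695 + 12230872147626*t.
Finally e_{61}(P,Q) = 123236647500 + 10408166200856*t.

123236647500 + 10408166200856*t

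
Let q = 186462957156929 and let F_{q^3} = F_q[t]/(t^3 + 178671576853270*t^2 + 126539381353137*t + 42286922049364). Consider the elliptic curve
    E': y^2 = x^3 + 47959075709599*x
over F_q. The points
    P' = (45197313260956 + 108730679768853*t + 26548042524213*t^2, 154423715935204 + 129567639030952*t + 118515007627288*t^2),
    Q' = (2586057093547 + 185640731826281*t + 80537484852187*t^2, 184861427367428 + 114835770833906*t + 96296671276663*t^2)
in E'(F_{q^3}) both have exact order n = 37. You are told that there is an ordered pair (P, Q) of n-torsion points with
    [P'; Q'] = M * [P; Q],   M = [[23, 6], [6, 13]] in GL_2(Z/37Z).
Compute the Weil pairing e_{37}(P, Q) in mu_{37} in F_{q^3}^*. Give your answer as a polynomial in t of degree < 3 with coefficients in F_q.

Since e_{37}(P,P)=e_{37}(Q,Q)=1 and e_{37}(Q,P)=e_{37}(P,Q)^{-1}, expanding e_{37}(23*P + 6*Q,6*P + 13*Q) leaves e(P,Q)^det(M).
det M = 23*13 - 6*6 = 263 = 4 (mod 37); 4^{-1} = 28 (mod 37).
Run Miller on y^2=x^3+47959075709599*x over F_{186462957156929}: ladder 100101 (6 bits); e = f_P(D_Q)/f_Q(D_P).
f_P(D_Q)/f_Q(D_P) = 58110094974144 + 115378366380118*t + 43761983102114*t^2.
Thus e_{37}(P,Q) = 123533457692466 + 145136374462618*t + 91904768464033*t^2.

123533457692466 + 145136374462618*t + 91904768464033*t^2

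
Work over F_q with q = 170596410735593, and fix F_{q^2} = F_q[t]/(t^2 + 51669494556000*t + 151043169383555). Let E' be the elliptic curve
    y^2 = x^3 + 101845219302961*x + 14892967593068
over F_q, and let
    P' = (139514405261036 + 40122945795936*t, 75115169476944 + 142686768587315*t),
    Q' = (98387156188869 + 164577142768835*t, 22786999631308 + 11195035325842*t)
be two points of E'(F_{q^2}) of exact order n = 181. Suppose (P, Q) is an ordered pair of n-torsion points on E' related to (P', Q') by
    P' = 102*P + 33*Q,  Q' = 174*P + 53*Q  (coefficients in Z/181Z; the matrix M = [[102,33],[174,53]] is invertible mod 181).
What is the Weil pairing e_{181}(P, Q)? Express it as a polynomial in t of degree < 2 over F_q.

Under M = [[102,33],[174,53]] in GL_2(Z/181), e_{181}(P',Q') = e_{181}(P,Q)^(102*53-33*174 mod 181).
So e_{181}(P,Q) = e_{181}(P',Q')^{7}, since 26*7 = 1 mod 181.
n = 181 = (10110101)_2 (8 bits, wt 5); accumulate f_{181,P'}(Q'+S)/f_{181,P'}(S) along the 7-step ladder.
Result: e(P',Q') = 39560800022050 + 93477761493263*t.
Finally e_{181}(P,Q) = 115633632317819 + 140775508206062*t.

115633632317819 + 140775508206062*t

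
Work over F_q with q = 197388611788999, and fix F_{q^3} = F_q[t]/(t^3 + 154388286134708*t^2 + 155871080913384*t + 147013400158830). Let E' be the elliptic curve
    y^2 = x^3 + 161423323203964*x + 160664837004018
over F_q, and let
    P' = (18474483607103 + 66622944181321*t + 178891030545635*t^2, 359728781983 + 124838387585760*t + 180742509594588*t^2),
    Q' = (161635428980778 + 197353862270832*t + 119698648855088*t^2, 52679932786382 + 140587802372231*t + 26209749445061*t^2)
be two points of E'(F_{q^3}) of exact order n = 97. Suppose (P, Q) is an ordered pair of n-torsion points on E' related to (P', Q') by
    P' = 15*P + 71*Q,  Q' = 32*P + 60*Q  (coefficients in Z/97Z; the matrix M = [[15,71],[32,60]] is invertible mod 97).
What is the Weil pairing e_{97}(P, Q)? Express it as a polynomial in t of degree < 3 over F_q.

e_{97} is bilinear + alternating on E[97], so e_{97}(15*P + 71*Q, 32*P + 60*Q) = e_{97}(P,Q)^(15*60-71*32).
Inverting 83 mod 97: 90. Thus e_{97}(P,Q) = e(P',Q')^{90}.
n = 97 = (1100001)_2 (7 bits, wt 3); accumulate f_{97,P'}(Q'+S)/f_{97,P'}(S) along the 6-step ladder.
The quotient is 24634444761881 + 91346883265743*t + 45940194079705*t^2.
(24634444761881 + 91346883265743*t + 45940194079705*t^2)^{90} mod (197388611788999,f) = 102926210138039 + 22385898378424*t + 142473048664388*t^2.

102926210138039 + 22385898378424*t + 142473048664388*t^2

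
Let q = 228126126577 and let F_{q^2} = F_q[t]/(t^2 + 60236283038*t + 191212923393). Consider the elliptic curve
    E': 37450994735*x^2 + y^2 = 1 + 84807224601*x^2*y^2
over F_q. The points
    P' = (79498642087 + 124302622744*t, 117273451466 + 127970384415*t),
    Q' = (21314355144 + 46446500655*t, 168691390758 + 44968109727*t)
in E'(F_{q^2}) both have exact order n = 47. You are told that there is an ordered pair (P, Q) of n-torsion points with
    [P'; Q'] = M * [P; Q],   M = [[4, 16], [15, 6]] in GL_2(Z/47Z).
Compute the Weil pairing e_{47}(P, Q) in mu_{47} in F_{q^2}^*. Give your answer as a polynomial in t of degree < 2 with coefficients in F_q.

Since e_{47}(P,P)=e_{47}(Q,Q)=1 and e_{47}(Q,P)=e_{47}(P,Q)^{-1}, expanding e_{47}(4*P + 16*Q,15*P + 6*Q) leaves e(P,Q)^det(M).
Hence e(P,Q) = e(P',Q')^{5} where 5 = 19^{-1} mod 47.
Map (x,y)_Ed via u=(1+y)/(1-y), v=(1+y)/((1-y)x) to Montgomery A=80212175250,B=116067909821; then to (a',b')=(163000687843,155898752368).
n = 47 = (101111)_2 (6 bits, wt 5); accumulate f_{47,P'}(Q'+S)/f_{47,P'}(S) along the 5-step ladder.
e_{47}(P',Q') = 32574758051 + 70217687914*t.
Finally e_{47}(P,Q) = 53053117589 + 111905804100*t.

53053117589 + 111905804100*t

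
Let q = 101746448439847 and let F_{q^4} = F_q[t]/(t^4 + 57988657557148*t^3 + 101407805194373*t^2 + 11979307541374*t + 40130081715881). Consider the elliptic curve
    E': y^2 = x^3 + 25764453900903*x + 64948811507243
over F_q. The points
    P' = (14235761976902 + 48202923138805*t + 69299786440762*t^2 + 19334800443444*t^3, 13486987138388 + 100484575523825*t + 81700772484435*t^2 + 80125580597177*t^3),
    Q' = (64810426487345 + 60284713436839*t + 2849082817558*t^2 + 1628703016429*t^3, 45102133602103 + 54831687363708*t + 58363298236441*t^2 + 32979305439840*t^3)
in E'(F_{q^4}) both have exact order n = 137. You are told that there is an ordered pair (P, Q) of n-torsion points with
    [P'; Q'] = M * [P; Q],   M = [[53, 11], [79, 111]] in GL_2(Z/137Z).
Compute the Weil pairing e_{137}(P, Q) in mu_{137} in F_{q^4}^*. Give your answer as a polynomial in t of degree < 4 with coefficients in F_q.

62694416909924 + 87867512516325*t + 92686868723910*t^2 + 28948676242119*t^3

e_{137}(aP+bQ,cP+dQ) = e_{137}(P,Q)^(ad-bc); with (a,b,c,d)=(53,11,79,111) this gives the det-137 law.
Hence e(P,Q) = e(P',Q')^{132} where 132 = 82^{-1} mod 137.
Double-and-add over 10001001: 8-1 doublings, 3-1 additions; each step l_{T,T}/v_{2T} or l_{T,P'}/v at Q'+S for random S.
The quotient is 72675739052796 + 42092301006877*t + 4961011578564*t^2 + 89493482806377*t^3.
e_{137}(P,Q) = (72675739052796 + 42092301006877*t + 4961011578564*t^2 + 89493482806377*t^3)^{132} = 62694416909924 + 87867512516325*t + 92686868723910*t^2 + 28948676242119*t^3.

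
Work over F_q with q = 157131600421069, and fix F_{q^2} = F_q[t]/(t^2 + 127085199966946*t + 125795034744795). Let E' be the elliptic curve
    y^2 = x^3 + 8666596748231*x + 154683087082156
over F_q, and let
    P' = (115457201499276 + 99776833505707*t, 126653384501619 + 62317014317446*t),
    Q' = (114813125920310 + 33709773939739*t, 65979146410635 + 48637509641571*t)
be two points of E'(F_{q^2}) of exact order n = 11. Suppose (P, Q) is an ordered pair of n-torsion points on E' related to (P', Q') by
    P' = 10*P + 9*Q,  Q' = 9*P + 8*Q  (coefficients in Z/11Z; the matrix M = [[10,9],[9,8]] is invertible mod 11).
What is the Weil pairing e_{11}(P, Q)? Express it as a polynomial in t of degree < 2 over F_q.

Under M = [[10,9],[9,8]] in GL_2(Z/11), e_{11}(P',Q') = e_{11}(P,Q)^(10*8-9*9 mod 11).
So e_{11}(P,Q) = e_{11}(P',Q')^{10}, since 10*10 = 1 mod 11.
Run Miller on y^2=x^3+8666596748231*x+154683087082156 over F_{157131600421069}: ladder 1011 (4 bits); e = f_P(D_Q)/f_Q(D_P).
e_{11}(P',Q') = 65651182280204 + 36016202681416*t.
e_{11}(P,Q) = (65651182280204 + 36016202681416*t)^{10} = 69277599964790 + 121115397739653*t.

69277599964790 + 121115397739653*t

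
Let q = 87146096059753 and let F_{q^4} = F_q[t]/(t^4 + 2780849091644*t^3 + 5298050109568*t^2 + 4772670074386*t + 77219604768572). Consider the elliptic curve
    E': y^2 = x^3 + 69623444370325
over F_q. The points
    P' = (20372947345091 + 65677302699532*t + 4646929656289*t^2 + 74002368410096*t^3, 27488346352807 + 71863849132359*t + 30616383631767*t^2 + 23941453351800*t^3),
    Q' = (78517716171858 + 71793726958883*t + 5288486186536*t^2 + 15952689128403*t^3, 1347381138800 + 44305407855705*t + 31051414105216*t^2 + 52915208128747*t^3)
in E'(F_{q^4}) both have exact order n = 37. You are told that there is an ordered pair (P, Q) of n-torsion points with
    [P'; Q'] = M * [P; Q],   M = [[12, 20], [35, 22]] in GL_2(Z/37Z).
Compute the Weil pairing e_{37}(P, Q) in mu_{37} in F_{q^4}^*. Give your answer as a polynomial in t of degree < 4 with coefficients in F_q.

55540923382405 + 66565736517665*t + 68923909575541*t^2 + 36331612007341*t^3

The 37-Weil pairing on E[37] over F_{87146096059753} is alternating-bilinear: e_{37}(P',Q') = e_{37}(P,Q)^det(M).
Hence e(P,Q) = e(P',Q')^{14} where 14 = 8^{-1} mod 37.
Run Miller on y^2=x^3+69623444370325 over F_{87146096059753}: ladder 100101 (6 bits); e = f_P(D_Q)/f_Q(D_P).
So e_{37}(P',Q') = 63867331035851 + 20335155645017*t + 50870597072451*t^2 + 1810675740980*t^3.
e_{37}(P,Q) = (63867331035851 + 20335155645017*t + 50870597072451*t^2 + 1810675740980*t^3)^{14} = 55540923382405 + 66565736517665*t + 68923909575541*t^2 + 36331612007341*t^3.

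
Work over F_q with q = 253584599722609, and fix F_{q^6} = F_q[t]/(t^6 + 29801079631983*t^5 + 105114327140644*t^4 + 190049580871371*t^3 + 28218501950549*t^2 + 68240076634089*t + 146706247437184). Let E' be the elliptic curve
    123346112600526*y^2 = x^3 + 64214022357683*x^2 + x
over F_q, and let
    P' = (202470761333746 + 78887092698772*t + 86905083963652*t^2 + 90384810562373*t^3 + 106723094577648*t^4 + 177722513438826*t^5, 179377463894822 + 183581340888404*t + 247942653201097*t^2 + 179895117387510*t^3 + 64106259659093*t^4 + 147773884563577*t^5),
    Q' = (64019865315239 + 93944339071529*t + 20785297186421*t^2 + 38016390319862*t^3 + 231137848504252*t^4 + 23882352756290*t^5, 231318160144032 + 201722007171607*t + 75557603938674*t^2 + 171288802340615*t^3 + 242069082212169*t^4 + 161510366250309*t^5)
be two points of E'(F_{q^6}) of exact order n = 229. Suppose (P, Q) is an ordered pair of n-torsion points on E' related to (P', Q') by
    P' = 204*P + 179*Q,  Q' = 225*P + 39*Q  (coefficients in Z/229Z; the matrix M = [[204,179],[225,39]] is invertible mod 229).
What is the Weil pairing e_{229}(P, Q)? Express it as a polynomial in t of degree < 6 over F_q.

191465375924987 + 146235057210148*t + 117323773976645*t^2 + 116630192498268*t^3 + 171731068639482*t^4 + 73251495449879*t^5

Since e_{229}(P,P)=e_{229}(Q,Q)=1 and e_{229}(Q,P)=e_{229}(P,Q)^{-1}, expanding e_{229}(204*P + 179*Q,225*P + 39*Q) leaves e(P,Q)^det(M).
det M = 204*39 - 179*225 = -32319 = 199 (mod 229); 199^{-1} = 145 (mod 229).
Montgomery->Weierstrass: x_W = 77251240118755*x+33241795368742, y_W=77251240118755*y on F_{253584599722609}; lands on y^2=x^3+48492353444199*x.
Run Miller on y^2=x^3+48492353444199*x over F_{253584599722609}: ladder 11100101 (8 bits); e = f_P(D_Q)/f_Q(D_P).
e_{229}(P',Q') = 78512475276998 + 108094802576446*t + 212464709452399*t^2 + 195679994925446*t^3 + 167706381679146*t^4 + 129863777431590*t^5.
Finally e_{229}(P,Q) = 191465375924987 + 146235057210148*t + 117323773976645*t^2 + 116630192498268*t^3 + 171731068639482*t^4 + 73251495449879*t^5.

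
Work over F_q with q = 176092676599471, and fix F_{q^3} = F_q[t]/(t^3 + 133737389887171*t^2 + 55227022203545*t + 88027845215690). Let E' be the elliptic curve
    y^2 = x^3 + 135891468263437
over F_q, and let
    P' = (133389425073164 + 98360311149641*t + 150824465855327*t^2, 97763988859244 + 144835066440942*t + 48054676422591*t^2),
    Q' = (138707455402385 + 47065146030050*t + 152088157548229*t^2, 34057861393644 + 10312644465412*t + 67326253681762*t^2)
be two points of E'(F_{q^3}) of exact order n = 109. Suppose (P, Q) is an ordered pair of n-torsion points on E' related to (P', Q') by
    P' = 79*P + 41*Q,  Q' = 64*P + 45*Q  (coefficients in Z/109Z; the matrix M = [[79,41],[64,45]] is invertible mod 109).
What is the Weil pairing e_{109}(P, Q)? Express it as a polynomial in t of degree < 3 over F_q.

29286124778149 + 497567891171*t + 70127255435768*t^2

e_{109}(aP+bQ,cP+dQ) = e_{109}(P,Q)^(ad-bc); with (a,b,c,d)=(79,41,64,45) this gives the det-109 law.
det M = 79*45 - 41*64 = 931 = 59 (mod 109); 59^{-1} = 85 (mod 109).
Double-and-add over 1101101: 7-1 doublings, 5-1 additions; each step l_{T,T}/v_{2T} or l_{T,P'}/v at Q'+S for random S.
So e_{109}(P',Q') = 71945813195017 + 48151913069380*t + 1769528127620*t^2.
(71945813195017 + 48151913069380*t + 1769528127620*t^2)^{85} mod (176092676599471,f) = 29286124778149 + 497567891171*t + 70127255435768*t^2.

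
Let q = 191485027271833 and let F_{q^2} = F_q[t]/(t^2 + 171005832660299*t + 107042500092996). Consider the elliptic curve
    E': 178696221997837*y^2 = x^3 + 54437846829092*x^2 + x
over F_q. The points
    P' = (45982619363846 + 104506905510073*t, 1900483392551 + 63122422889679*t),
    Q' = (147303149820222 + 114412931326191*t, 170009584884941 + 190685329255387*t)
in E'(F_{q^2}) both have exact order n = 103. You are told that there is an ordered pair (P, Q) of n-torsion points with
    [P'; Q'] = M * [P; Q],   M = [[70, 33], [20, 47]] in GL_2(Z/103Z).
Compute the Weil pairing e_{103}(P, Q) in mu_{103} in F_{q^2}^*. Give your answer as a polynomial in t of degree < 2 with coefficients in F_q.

56419950962431 + 40252015535320*t

e_{103} is bilinear + alternating on E[103], so e_{103}(70*P + 33*Q, 20*P + 47*Q) = e_{103}(P,Q)^(70*47-33*20).
70*47 - 33*20 = 2630; reduced mod 103: det = 55, inverse 15.
Undo Montgomery via alpha=97269332541938, beta=42188128904895: (a',b')=(31489025338450,88414011104279) over F_{191485027271833}.
Build f_{103,P'} and f_{103,Q'} via the 7-bit ladder of 103=1100111_2; evaluate at shifted divisors; quotient in F_{191485027271833^2}.
f_P(D_Q)/f_Q(D_P) = 41681086190498 + 47179919527690*t.
(41681086190498 + 47179919527690*t)^{15} mod (191485027271833,f) = 56419950962431 + 40252015535320*t.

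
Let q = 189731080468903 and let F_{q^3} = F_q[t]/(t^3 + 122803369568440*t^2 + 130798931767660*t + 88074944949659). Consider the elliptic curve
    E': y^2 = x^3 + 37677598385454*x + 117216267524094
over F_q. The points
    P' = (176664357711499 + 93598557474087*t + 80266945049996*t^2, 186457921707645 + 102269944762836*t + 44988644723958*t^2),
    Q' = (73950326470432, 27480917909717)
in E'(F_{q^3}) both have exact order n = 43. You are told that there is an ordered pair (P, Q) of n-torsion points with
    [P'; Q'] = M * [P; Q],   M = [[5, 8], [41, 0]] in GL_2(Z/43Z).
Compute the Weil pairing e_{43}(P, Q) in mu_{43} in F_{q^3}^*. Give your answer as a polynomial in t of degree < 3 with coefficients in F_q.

113808520539494 + 4997811195576*t + 67264074555777*t^2

e_{43} is bilinear + alternating on E[43], so e_{43}(5*P + 8*Q, 41*P) = e_{43}(P,Q)^(5*0-8*41).
Inverting 16 mod 43: 35. Thus e_{43}(P,Q) = e(P',Q')^{35}.
Miller loop for e_{43} over F_{189731080468903^3}: bits of 43 = 101011; 5 double steps + 3 add steps, l/v at each.
So e_{43}(P',Q') = 51022681556930 + 152596118280968*t + 185571418503871*t^2.
Raise to 35: e(P,Q) = 113808520539494 + 4997811195576*t + 67264074555777*t^2 in mu_{43}.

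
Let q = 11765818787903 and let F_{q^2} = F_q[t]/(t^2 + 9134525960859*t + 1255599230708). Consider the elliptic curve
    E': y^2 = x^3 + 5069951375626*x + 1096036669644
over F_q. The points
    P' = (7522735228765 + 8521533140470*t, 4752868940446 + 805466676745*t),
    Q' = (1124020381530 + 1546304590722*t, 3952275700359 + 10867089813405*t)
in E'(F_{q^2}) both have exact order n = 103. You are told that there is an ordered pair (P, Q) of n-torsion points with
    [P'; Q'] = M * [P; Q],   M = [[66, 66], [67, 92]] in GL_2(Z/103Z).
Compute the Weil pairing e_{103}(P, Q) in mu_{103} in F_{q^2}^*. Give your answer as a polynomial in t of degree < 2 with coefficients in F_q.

Alternating bilinearity on E[103] (values in mu_{103} in F_{11765818787903^2}) gives e(P',Q') = e(P,Q)^det(M).
66*92 - 66*67 = 1650; reduced mod 103: det = 2, inverse 52.
Build f_{103,P'} and f_{103,Q'} via the 7-bit ladder of 103=1100111_2; evaluate at shifted divisors; quotient in F_{11765818787903^2}.
e_{103}(P',Q') = 4342097961970 + 8996355228082*t.
(4342097961970 + 8996355228082*t)^{52} mod (11765818787903,f) = 11556559046710 + 2120822099634*t.

11556559046710 + 2120822099634*t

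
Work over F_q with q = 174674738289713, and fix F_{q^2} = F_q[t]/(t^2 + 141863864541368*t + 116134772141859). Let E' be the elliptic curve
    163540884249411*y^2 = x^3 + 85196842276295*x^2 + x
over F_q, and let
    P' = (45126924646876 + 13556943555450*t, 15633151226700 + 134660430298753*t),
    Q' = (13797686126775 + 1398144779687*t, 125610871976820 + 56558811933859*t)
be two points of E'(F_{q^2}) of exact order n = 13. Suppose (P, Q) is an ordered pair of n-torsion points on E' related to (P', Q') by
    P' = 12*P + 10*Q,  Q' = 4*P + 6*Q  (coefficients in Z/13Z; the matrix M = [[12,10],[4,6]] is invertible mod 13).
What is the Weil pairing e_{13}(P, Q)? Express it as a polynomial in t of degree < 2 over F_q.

151712227708139 + 12057626539697*t

Since e_{13}(P,P)=e_{13}(Q,Q)=1 and e_{13}(Q,P)=e_{13}(P,Q)^{-1}, expanding e_{13}(12*P + 10*Q,4*P + 6*Q) leaves e(P,Q)^det(M).
So e_{13}(P,Q) = e_{13}(P',Q')^{11}, since 6*11 = 1 mod 13.
Montgomery->Weierstrass: x_W = 23584738311584*x+11685657914087, y_W=23584738311584*y on F_{174674738289713}; lands on y^2=x^3+89362578237266*x+108586442190821.
Miller loop for e_{13} over F_{174674738289713^2}: bits of 13 = 1101; 3 double steps + 2 add steps, l/v at each.
e_{13}(P',Q') = 56388267434881 + 55491062277997*t.
Finally e_{13}(P,Q) = 151712227708139 + 12057626539697*t.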